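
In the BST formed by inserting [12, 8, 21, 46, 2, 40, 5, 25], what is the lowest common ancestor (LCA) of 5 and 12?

Tree insertion order: [12, 8, 21, 46, 2, 40, 5, 25]
Tree (level-order array): [12, 8, 21, 2, None, None, 46, None, 5, 40, None, None, None, 25]
In a BST, the LCA of p=5, q=12 is the first node v on the
root-to-leaf path with p <= v <= q (go left if both < v, right if both > v).
Walk from root:
  at 12: 5 <= 12 <= 12, this is the LCA
LCA = 12


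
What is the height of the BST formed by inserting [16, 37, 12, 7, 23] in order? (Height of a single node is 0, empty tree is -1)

Insertion order: [16, 37, 12, 7, 23]
Tree (level-order array): [16, 12, 37, 7, None, 23]
Compute height bottom-up (empty subtree = -1):
  height(7) = 1 + max(-1, -1) = 0
  height(12) = 1 + max(0, -1) = 1
  height(23) = 1 + max(-1, -1) = 0
  height(37) = 1 + max(0, -1) = 1
  height(16) = 1 + max(1, 1) = 2
Height = 2


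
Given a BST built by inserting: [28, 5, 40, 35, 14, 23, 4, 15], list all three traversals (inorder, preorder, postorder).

Tree insertion order: [28, 5, 40, 35, 14, 23, 4, 15]
Tree (level-order array): [28, 5, 40, 4, 14, 35, None, None, None, None, 23, None, None, 15]
Inorder (L, root, R): [4, 5, 14, 15, 23, 28, 35, 40]
Preorder (root, L, R): [28, 5, 4, 14, 23, 15, 40, 35]
Postorder (L, R, root): [4, 15, 23, 14, 5, 35, 40, 28]


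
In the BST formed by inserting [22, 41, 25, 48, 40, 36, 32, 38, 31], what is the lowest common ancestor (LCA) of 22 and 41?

Tree insertion order: [22, 41, 25, 48, 40, 36, 32, 38, 31]
Tree (level-order array): [22, None, 41, 25, 48, None, 40, None, None, 36, None, 32, 38, 31]
In a BST, the LCA of p=22, q=41 is the first node v on the
root-to-leaf path with p <= v <= q (go left if both < v, right if both > v).
Walk from root:
  at 22: 22 <= 22 <= 41, this is the LCA
LCA = 22


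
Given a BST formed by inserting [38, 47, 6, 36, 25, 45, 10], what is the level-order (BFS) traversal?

Tree insertion order: [38, 47, 6, 36, 25, 45, 10]
Tree (level-order array): [38, 6, 47, None, 36, 45, None, 25, None, None, None, 10]
BFS from the root, enqueuing left then right child of each popped node:
  queue [38] -> pop 38, enqueue [6, 47], visited so far: [38]
  queue [6, 47] -> pop 6, enqueue [36], visited so far: [38, 6]
  queue [47, 36] -> pop 47, enqueue [45], visited so far: [38, 6, 47]
  queue [36, 45] -> pop 36, enqueue [25], visited so far: [38, 6, 47, 36]
  queue [45, 25] -> pop 45, enqueue [none], visited so far: [38, 6, 47, 36, 45]
  queue [25] -> pop 25, enqueue [10], visited so far: [38, 6, 47, 36, 45, 25]
  queue [10] -> pop 10, enqueue [none], visited so far: [38, 6, 47, 36, 45, 25, 10]
Result: [38, 6, 47, 36, 45, 25, 10]


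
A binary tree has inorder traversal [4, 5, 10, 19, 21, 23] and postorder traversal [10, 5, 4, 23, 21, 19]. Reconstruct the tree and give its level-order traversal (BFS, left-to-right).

Inorder:   [4, 5, 10, 19, 21, 23]
Postorder: [10, 5, 4, 23, 21, 19]
Algorithm: postorder visits root last, so walk postorder right-to-left;
each value is the root of the current inorder slice — split it at that
value, recurse on the right subtree first, then the left.
Recursive splits:
  root=19; inorder splits into left=[4, 5, 10], right=[21, 23]
  root=21; inorder splits into left=[], right=[23]
  root=23; inorder splits into left=[], right=[]
  root=4; inorder splits into left=[], right=[5, 10]
  root=5; inorder splits into left=[], right=[10]
  root=10; inorder splits into left=[], right=[]
Reconstructed level-order: [19, 4, 21, 5, 23, 10]


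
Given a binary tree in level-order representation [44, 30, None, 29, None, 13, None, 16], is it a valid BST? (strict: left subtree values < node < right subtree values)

Level-order array: [44, 30, None, 29, None, 13, None, 16]
Validate using subtree bounds (lo, hi): at each node, require lo < value < hi,
then recurse left with hi=value and right with lo=value.
Preorder trace (stopping at first violation):
  at node 44 with bounds (-inf, +inf): OK
  at node 30 with bounds (-inf, 44): OK
  at node 29 with bounds (-inf, 30): OK
  at node 13 with bounds (-inf, 29): OK
  at node 16 with bounds (-inf, 13): VIOLATION
Node 16 violates its bound: not (-inf < 16 < 13).
Result: Not a valid BST


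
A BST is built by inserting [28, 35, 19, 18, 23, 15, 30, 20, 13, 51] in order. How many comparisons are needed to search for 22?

Search path for 22: 28 -> 19 -> 23 -> 20
Found: False
Comparisons: 4


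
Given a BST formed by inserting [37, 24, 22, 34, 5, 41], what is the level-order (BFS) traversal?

Tree insertion order: [37, 24, 22, 34, 5, 41]
Tree (level-order array): [37, 24, 41, 22, 34, None, None, 5]
BFS from the root, enqueuing left then right child of each popped node:
  queue [37] -> pop 37, enqueue [24, 41], visited so far: [37]
  queue [24, 41] -> pop 24, enqueue [22, 34], visited so far: [37, 24]
  queue [41, 22, 34] -> pop 41, enqueue [none], visited so far: [37, 24, 41]
  queue [22, 34] -> pop 22, enqueue [5], visited so far: [37, 24, 41, 22]
  queue [34, 5] -> pop 34, enqueue [none], visited so far: [37, 24, 41, 22, 34]
  queue [5] -> pop 5, enqueue [none], visited so far: [37, 24, 41, 22, 34, 5]
Result: [37, 24, 41, 22, 34, 5]


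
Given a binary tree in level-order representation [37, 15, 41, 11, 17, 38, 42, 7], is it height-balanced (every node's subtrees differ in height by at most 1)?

Tree (level-order array): [37, 15, 41, 11, 17, 38, 42, 7]
Definition: a tree is height-balanced if, at every node, |h(left) - h(right)| <= 1 (empty subtree has height -1).
Bottom-up per-node check:
  node 7: h_left=-1, h_right=-1, diff=0 [OK], height=0
  node 11: h_left=0, h_right=-1, diff=1 [OK], height=1
  node 17: h_left=-1, h_right=-1, diff=0 [OK], height=0
  node 15: h_left=1, h_right=0, diff=1 [OK], height=2
  node 38: h_left=-1, h_right=-1, diff=0 [OK], height=0
  node 42: h_left=-1, h_right=-1, diff=0 [OK], height=0
  node 41: h_left=0, h_right=0, diff=0 [OK], height=1
  node 37: h_left=2, h_right=1, diff=1 [OK], height=3
All nodes satisfy the balance condition.
Result: Balanced


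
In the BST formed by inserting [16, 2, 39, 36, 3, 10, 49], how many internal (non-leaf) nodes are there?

Tree built from: [16, 2, 39, 36, 3, 10, 49]
Tree (level-order array): [16, 2, 39, None, 3, 36, 49, None, 10]
Rule: An internal node has at least one child.
Per-node child counts:
  node 16: 2 child(ren)
  node 2: 1 child(ren)
  node 3: 1 child(ren)
  node 10: 0 child(ren)
  node 39: 2 child(ren)
  node 36: 0 child(ren)
  node 49: 0 child(ren)
Matching nodes: [16, 2, 3, 39]
Count of internal (non-leaf) nodes: 4


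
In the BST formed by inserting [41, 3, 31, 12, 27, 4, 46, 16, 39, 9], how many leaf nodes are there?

Tree built from: [41, 3, 31, 12, 27, 4, 46, 16, 39, 9]
Tree (level-order array): [41, 3, 46, None, 31, None, None, 12, 39, 4, 27, None, None, None, 9, 16]
Rule: A leaf has 0 children.
Per-node child counts:
  node 41: 2 child(ren)
  node 3: 1 child(ren)
  node 31: 2 child(ren)
  node 12: 2 child(ren)
  node 4: 1 child(ren)
  node 9: 0 child(ren)
  node 27: 1 child(ren)
  node 16: 0 child(ren)
  node 39: 0 child(ren)
  node 46: 0 child(ren)
Matching nodes: [9, 16, 39, 46]
Count of leaf nodes: 4


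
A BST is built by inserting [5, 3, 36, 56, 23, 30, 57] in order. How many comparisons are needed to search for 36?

Search path for 36: 5 -> 36
Found: True
Comparisons: 2


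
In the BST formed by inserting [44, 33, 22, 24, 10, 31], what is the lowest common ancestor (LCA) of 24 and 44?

Tree insertion order: [44, 33, 22, 24, 10, 31]
Tree (level-order array): [44, 33, None, 22, None, 10, 24, None, None, None, 31]
In a BST, the LCA of p=24, q=44 is the first node v on the
root-to-leaf path with p <= v <= q (go left if both < v, right if both > v).
Walk from root:
  at 44: 24 <= 44 <= 44, this is the LCA
LCA = 44


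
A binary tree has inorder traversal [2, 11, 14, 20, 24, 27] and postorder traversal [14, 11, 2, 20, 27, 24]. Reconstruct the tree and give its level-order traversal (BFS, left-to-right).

Inorder:   [2, 11, 14, 20, 24, 27]
Postorder: [14, 11, 2, 20, 27, 24]
Algorithm: postorder visits root last, so walk postorder right-to-left;
each value is the root of the current inorder slice — split it at that
value, recurse on the right subtree first, then the left.
Recursive splits:
  root=24; inorder splits into left=[2, 11, 14, 20], right=[27]
  root=27; inorder splits into left=[], right=[]
  root=20; inorder splits into left=[2, 11, 14], right=[]
  root=2; inorder splits into left=[], right=[11, 14]
  root=11; inorder splits into left=[], right=[14]
  root=14; inorder splits into left=[], right=[]
Reconstructed level-order: [24, 20, 27, 2, 11, 14]


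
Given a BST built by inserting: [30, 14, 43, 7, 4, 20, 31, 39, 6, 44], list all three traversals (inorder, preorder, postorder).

Tree insertion order: [30, 14, 43, 7, 4, 20, 31, 39, 6, 44]
Tree (level-order array): [30, 14, 43, 7, 20, 31, 44, 4, None, None, None, None, 39, None, None, None, 6]
Inorder (L, root, R): [4, 6, 7, 14, 20, 30, 31, 39, 43, 44]
Preorder (root, L, R): [30, 14, 7, 4, 6, 20, 43, 31, 39, 44]
Postorder (L, R, root): [6, 4, 7, 20, 14, 39, 31, 44, 43, 30]


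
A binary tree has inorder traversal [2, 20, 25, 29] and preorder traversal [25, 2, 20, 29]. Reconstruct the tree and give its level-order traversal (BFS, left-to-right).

Inorder:  [2, 20, 25, 29]
Preorder: [25, 2, 20, 29]
Algorithm: preorder visits root first, so consume preorder in order;
for each root, split the current inorder slice at that value into
left-subtree inorder and right-subtree inorder, then recurse.
Recursive splits:
  root=25; inorder splits into left=[2, 20], right=[29]
  root=2; inorder splits into left=[], right=[20]
  root=20; inorder splits into left=[], right=[]
  root=29; inorder splits into left=[], right=[]
Reconstructed level-order: [25, 2, 29, 20]


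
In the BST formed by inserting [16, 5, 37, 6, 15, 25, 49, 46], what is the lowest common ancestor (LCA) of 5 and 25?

Tree insertion order: [16, 5, 37, 6, 15, 25, 49, 46]
Tree (level-order array): [16, 5, 37, None, 6, 25, 49, None, 15, None, None, 46]
In a BST, the LCA of p=5, q=25 is the first node v on the
root-to-leaf path with p <= v <= q (go left if both < v, right if both > v).
Walk from root:
  at 16: 5 <= 16 <= 25, this is the LCA
LCA = 16


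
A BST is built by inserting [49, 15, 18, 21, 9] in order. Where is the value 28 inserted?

Starting tree (level order): [49, 15, None, 9, 18, None, None, None, 21]
Insertion path: 49 -> 15 -> 18 -> 21
Result: insert 28 as right child of 21
Final tree (level order): [49, 15, None, 9, 18, None, None, None, 21, None, 28]


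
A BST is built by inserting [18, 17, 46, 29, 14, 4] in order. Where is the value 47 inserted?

Starting tree (level order): [18, 17, 46, 14, None, 29, None, 4]
Insertion path: 18 -> 46
Result: insert 47 as right child of 46
Final tree (level order): [18, 17, 46, 14, None, 29, 47, 4]


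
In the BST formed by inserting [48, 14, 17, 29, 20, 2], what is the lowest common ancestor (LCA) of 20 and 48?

Tree insertion order: [48, 14, 17, 29, 20, 2]
Tree (level-order array): [48, 14, None, 2, 17, None, None, None, 29, 20]
In a BST, the LCA of p=20, q=48 is the first node v on the
root-to-leaf path with p <= v <= q (go left if both < v, right if both > v).
Walk from root:
  at 48: 20 <= 48 <= 48, this is the LCA
LCA = 48


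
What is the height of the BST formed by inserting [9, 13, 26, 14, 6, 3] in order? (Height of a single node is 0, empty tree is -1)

Insertion order: [9, 13, 26, 14, 6, 3]
Tree (level-order array): [9, 6, 13, 3, None, None, 26, None, None, 14]
Compute height bottom-up (empty subtree = -1):
  height(3) = 1 + max(-1, -1) = 0
  height(6) = 1 + max(0, -1) = 1
  height(14) = 1 + max(-1, -1) = 0
  height(26) = 1 + max(0, -1) = 1
  height(13) = 1 + max(-1, 1) = 2
  height(9) = 1 + max(1, 2) = 3
Height = 3


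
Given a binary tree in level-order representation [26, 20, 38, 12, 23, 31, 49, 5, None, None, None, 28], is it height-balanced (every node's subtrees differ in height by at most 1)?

Tree (level-order array): [26, 20, 38, 12, 23, 31, 49, 5, None, None, None, 28]
Definition: a tree is height-balanced if, at every node, |h(left) - h(right)| <= 1 (empty subtree has height -1).
Bottom-up per-node check:
  node 5: h_left=-1, h_right=-1, diff=0 [OK], height=0
  node 12: h_left=0, h_right=-1, diff=1 [OK], height=1
  node 23: h_left=-1, h_right=-1, diff=0 [OK], height=0
  node 20: h_left=1, h_right=0, diff=1 [OK], height=2
  node 28: h_left=-1, h_right=-1, diff=0 [OK], height=0
  node 31: h_left=0, h_right=-1, diff=1 [OK], height=1
  node 49: h_left=-1, h_right=-1, diff=0 [OK], height=0
  node 38: h_left=1, h_right=0, diff=1 [OK], height=2
  node 26: h_left=2, h_right=2, diff=0 [OK], height=3
All nodes satisfy the balance condition.
Result: Balanced


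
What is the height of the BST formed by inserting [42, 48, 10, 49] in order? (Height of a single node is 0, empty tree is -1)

Insertion order: [42, 48, 10, 49]
Tree (level-order array): [42, 10, 48, None, None, None, 49]
Compute height bottom-up (empty subtree = -1):
  height(10) = 1 + max(-1, -1) = 0
  height(49) = 1 + max(-1, -1) = 0
  height(48) = 1 + max(-1, 0) = 1
  height(42) = 1 + max(0, 1) = 2
Height = 2


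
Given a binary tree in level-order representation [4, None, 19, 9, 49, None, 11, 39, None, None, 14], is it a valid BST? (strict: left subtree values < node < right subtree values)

Level-order array: [4, None, 19, 9, 49, None, 11, 39, None, None, 14]
Validate using subtree bounds (lo, hi): at each node, require lo < value < hi,
then recurse left with hi=value and right with lo=value.
Preorder trace (stopping at first violation):
  at node 4 with bounds (-inf, +inf): OK
  at node 19 with bounds (4, +inf): OK
  at node 9 with bounds (4, 19): OK
  at node 11 with bounds (9, 19): OK
  at node 14 with bounds (11, 19): OK
  at node 49 with bounds (19, +inf): OK
  at node 39 with bounds (19, 49): OK
No violation found at any node.
Result: Valid BST


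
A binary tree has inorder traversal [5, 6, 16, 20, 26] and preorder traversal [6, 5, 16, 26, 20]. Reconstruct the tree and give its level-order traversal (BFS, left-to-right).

Inorder:  [5, 6, 16, 20, 26]
Preorder: [6, 5, 16, 26, 20]
Algorithm: preorder visits root first, so consume preorder in order;
for each root, split the current inorder slice at that value into
left-subtree inorder and right-subtree inorder, then recurse.
Recursive splits:
  root=6; inorder splits into left=[5], right=[16, 20, 26]
  root=5; inorder splits into left=[], right=[]
  root=16; inorder splits into left=[], right=[20, 26]
  root=26; inorder splits into left=[20], right=[]
  root=20; inorder splits into left=[], right=[]
Reconstructed level-order: [6, 5, 16, 26, 20]


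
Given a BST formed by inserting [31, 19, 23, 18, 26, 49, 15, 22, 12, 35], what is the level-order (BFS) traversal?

Tree insertion order: [31, 19, 23, 18, 26, 49, 15, 22, 12, 35]
Tree (level-order array): [31, 19, 49, 18, 23, 35, None, 15, None, 22, 26, None, None, 12]
BFS from the root, enqueuing left then right child of each popped node:
  queue [31] -> pop 31, enqueue [19, 49], visited so far: [31]
  queue [19, 49] -> pop 19, enqueue [18, 23], visited so far: [31, 19]
  queue [49, 18, 23] -> pop 49, enqueue [35], visited so far: [31, 19, 49]
  queue [18, 23, 35] -> pop 18, enqueue [15], visited so far: [31, 19, 49, 18]
  queue [23, 35, 15] -> pop 23, enqueue [22, 26], visited so far: [31, 19, 49, 18, 23]
  queue [35, 15, 22, 26] -> pop 35, enqueue [none], visited so far: [31, 19, 49, 18, 23, 35]
  queue [15, 22, 26] -> pop 15, enqueue [12], visited so far: [31, 19, 49, 18, 23, 35, 15]
  queue [22, 26, 12] -> pop 22, enqueue [none], visited so far: [31, 19, 49, 18, 23, 35, 15, 22]
  queue [26, 12] -> pop 26, enqueue [none], visited so far: [31, 19, 49, 18, 23, 35, 15, 22, 26]
  queue [12] -> pop 12, enqueue [none], visited so far: [31, 19, 49, 18, 23, 35, 15, 22, 26, 12]
Result: [31, 19, 49, 18, 23, 35, 15, 22, 26, 12]


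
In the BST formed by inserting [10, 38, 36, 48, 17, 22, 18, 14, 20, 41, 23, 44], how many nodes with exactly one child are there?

Tree built from: [10, 38, 36, 48, 17, 22, 18, 14, 20, 41, 23, 44]
Tree (level-order array): [10, None, 38, 36, 48, 17, None, 41, None, 14, 22, None, 44, None, None, 18, 23, None, None, None, 20]
Rule: These are nodes with exactly 1 non-null child.
Per-node child counts:
  node 10: 1 child(ren)
  node 38: 2 child(ren)
  node 36: 1 child(ren)
  node 17: 2 child(ren)
  node 14: 0 child(ren)
  node 22: 2 child(ren)
  node 18: 1 child(ren)
  node 20: 0 child(ren)
  node 23: 0 child(ren)
  node 48: 1 child(ren)
  node 41: 1 child(ren)
  node 44: 0 child(ren)
Matching nodes: [10, 36, 18, 48, 41]
Count of nodes with exactly one child: 5


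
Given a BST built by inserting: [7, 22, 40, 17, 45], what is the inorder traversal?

Tree insertion order: [7, 22, 40, 17, 45]
Tree (level-order array): [7, None, 22, 17, 40, None, None, None, 45]
Inorder traversal: [7, 17, 22, 40, 45]


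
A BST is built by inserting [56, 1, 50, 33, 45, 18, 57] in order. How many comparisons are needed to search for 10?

Search path for 10: 56 -> 1 -> 50 -> 33 -> 18
Found: False
Comparisons: 5


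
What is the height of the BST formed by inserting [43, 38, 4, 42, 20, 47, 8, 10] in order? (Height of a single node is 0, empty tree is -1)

Insertion order: [43, 38, 4, 42, 20, 47, 8, 10]
Tree (level-order array): [43, 38, 47, 4, 42, None, None, None, 20, None, None, 8, None, None, 10]
Compute height bottom-up (empty subtree = -1):
  height(10) = 1 + max(-1, -1) = 0
  height(8) = 1 + max(-1, 0) = 1
  height(20) = 1 + max(1, -1) = 2
  height(4) = 1 + max(-1, 2) = 3
  height(42) = 1 + max(-1, -1) = 0
  height(38) = 1 + max(3, 0) = 4
  height(47) = 1 + max(-1, -1) = 0
  height(43) = 1 + max(4, 0) = 5
Height = 5


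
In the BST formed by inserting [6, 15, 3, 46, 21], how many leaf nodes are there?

Tree built from: [6, 15, 3, 46, 21]
Tree (level-order array): [6, 3, 15, None, None, None, 46, 21]
Rule: A leaf has 0 children.
Per-node child counts:
  node 6: 2 child(ren)
  node 3: 0 child(ren)
  node 15: 1 child(ren)
  node 46: 1 child(ren)
  node 21: 0 child(ren)
Matching nodes: [3, 21]
Count of leaf nodes: 2


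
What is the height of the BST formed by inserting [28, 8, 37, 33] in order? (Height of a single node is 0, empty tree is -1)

Insertion order: [28, 8, 37, 33]
Tree (level-order array): [28, 8, 37, None, None, 33]
Compute height bottom-up (empty subtree = -1):
  height(8) = 1 + max(-1, -1) = 0
  height(33) = 1 + max(-1, -1) = 0
  height(37) = 1 + max(0, -1) = 1
  height(28) = 1 + max(0, 1) = 2
Height = 2


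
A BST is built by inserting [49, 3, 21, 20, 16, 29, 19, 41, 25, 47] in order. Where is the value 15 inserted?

Starting tree (level order): [49, 3, None, None, 21, 20, 29, 16, None, 25, 41, None, 19, None, None, None, 47]
Insertion path: 49 -> 3 -> 21 -> 20 -> 16
Result: insert 15 as left child of 16
Final tree (level order): [49, 3, None, None, 21, 20, 29, 16, None, 25, 41, 15, 19, None, None, None, 47]


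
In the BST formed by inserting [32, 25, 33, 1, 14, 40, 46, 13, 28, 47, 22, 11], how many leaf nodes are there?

Tree built from: [32, 25, 33, 1, 14, 40, 46, 13, 28, 47, 22, 11]
Tree (level-order array): [32, 25, 33, 1, 28, None, 40, None, 14, None, None, None, 46, 13, 22, None, 47, 11]
Rule: A leaf has 0 children.
Per-node child counts:
  node 32: 2 child(ren)
  node 25: 2 child(ren)
  node 1: 1 child(ren)
  node 14: 2 child(ren)
  node 13: 1 child(ren)
  node 11: 0 child(ren)
  node 22: 0 child(ren)
  node 28: 0 child(ren)
  node 33: 1 child(ren)
  node 40: 1 child(ren)
  node 46: 1 child(ren)
  node 47: 0 child(ren)
Matching nodes: [11, 22, 28, 47]
Count of leaf nodes: 4


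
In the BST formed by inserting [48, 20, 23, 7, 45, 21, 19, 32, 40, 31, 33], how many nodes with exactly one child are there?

Tree built from: [48, 20, 23, 7, 45, 21, 19, 32, 40, 31, 33]
Tree (level-order array): [48, 20, None, 7, 23, None, 19, 21, 45, None, None, None, None, 32, None, 31, 40, None, None, 33]
Rule: These are nodes with exactly 1 non-null child.
Per-node child counts:
  node 48: 1 child(ren)
  node 20: 2 child(ren)
  node 7: 1 child(ren)
  node 19: 0 child(ren)
  node 23: 2 child(ren)
  node 21: 0 child(ren)
  node 45: 1 child(ren)
  node 32: 2 child(ren)
  node 31: 0 child(ren)
  node 40: 1 child(ren)
  node 33: 0 child(ren)
Matching nodes: [48, 7, 45, 40]
Count of nodes with exactly one child: 4


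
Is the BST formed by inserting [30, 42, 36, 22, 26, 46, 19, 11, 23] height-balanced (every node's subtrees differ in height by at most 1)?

Tree (level-order array): [30, 22, 42, 19, 26, 36, 46, 11, None, 23]
Definition: a tree is height-balanced if, at every node, |h(left) - h(right)| <= 1 (empty subtree has height -1).
Bottom-up per-node check:
  node 11: h_left=-1, h_right=-1, diff=0 [OK], height=0
  node 19: h_left=0, h_right=-1, diff=1 [OK], height=1
  node 23: h_left=-1, h_right=-1, diff=0 [OK], height=0
  node 26: h_left=0, h_right=-1, diff=1 [OK], height=1
  node 22: h_left=1, h_right=1, diff=0 [OK], height=2
  node 36: h_left=-1, h_right=-1, diff=0 [OK], height=0
  node 46: h_left=-1, h_right=-1, diff=0 [OK], height=0
  node 42: h_left=0, h_right=0, diff=0 [OK], height=1
  node 30: h_left=2, h_right=1, diff=1 [OK], height=3
All nodes satisfy the balance condition.
Result: Balanced


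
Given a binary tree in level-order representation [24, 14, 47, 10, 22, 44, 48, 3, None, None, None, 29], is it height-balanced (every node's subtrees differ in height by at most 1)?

Tree (level-order array): [24, 14, 47, 10, 22, 44, 48, 3, None, None, None, 29]
Definition: a tree is height-balanced if, at every node, |h(left) - h(right)| <= 1 (empty subtree has height -1).
Bottom-up per-node check:
  node 3: h_left=-1, h_right=-1, diff=0 [OK], height=0
  node 10: h_left=0, h_right=-1, diff=1 [OK], height=1
  node 22: h_left=-1, h_right=-1, diff=0 [OK], height=0
  node 14: h_left=1, h_right=0, diff=1 [OK], height=2
  node 29: h_left=-1, h_right=-1, diff=0 [OK], height=0
  node 44: h_left=0, h_right=-1, diff=1 [OK], height=1
  node 48: h_left=-1, h_right=-1, diff=0 [OK], height=0
  node 47: h_left=1, h_right=0, diff=1 [OK], height=2
  node 24: h_left=2, h_right=2, diff=0 [OK], height=3
All nodes satisfy the balance condition.
Result: Balanced


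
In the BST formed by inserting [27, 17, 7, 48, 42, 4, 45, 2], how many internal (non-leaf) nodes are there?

Tree built from: [27, 17, 7, 48, 42, 4, 45, 2]
Tree (level-order array): [27, 17, 48, 7, None, 42, None, 4, None, None, 45, 2]
Rule: An internal node has at least one child.
Per-node child counts:
  node 27: 2 child(ren)
  node 17: 1 child(ren)
  node 7: 1 child(ren)
  node 4: 1 child(ren)
  node 2: 0 child(ren)
  node 48: 1 child(ren)
  node 42: 1 child(ren)
  node 45: 0 child(ren)
Matching nodes: [27, 17, 7, 4, 48, 42]
Count of internal (non-leaf) nodes: 6


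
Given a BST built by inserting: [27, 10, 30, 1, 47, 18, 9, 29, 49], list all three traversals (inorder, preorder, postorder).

Tree insertion order: [27, 10, 30, 1, 47, 18, 9, 29, 49]
Tree (level-order array): [27, 10, 30, 1, 18, 29, 47, None, 9, None, None, None, None, None, 49]
Inorder (L, root, R): [1, 9, 10, 18, 27, 29, 30, 47, 49]
Preorder (root, L, R): [27, 10, 1, 9, 18, 30, 29, 47, 49]
Postorder (L, R, root): [9, 1, 18, 10, 29, 49, 47, 30, 27]


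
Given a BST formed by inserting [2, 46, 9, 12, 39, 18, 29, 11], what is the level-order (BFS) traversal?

Tree insertion order: [2, 46, 9, 12, 39, 18, 29, 11]
Tree (level-order array): [2, None, 46, 9, None, None, 12, 11, 39, None, None, 18, None, None, 29]
BFS from the root, enqueuing left then right child of each popped node:
  queue [2] -> pop 2, enqueue [46], visited so far: [2]
  queue [46] -> pop 46, enqueue [9], visited so far: [2, 46]
  queue [9] -> pop 9, enqueue [12], visited so far: [2, 46, 9]
  queue [12] -> pop 12, enqueue [11, 39], visited so far: [2, 46, 9, 12]
  queue [11, 39] -> pop 11, enqueue [none], visited so far: [2, 46, 9, 12, 11]
  queue [39] -> pop 39, enqueue [18], visited so far: [2, 46, 9, 12, 11, 39]
  queue [18] -> pop 18, enqueue [29], visited so far: [2, 46, 9, 12, 11, 39, 18]
  queue [29] -> pop 29, enqueue [none], visited so far: [2, 46, 9, 12, 11, 39, 18, 29]
Result: [2, 46, 9, 12, 11, 39, 18, 29]


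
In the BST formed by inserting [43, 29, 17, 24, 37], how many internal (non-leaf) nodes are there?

Tree built from: [43, 29, 17, 24, 37]
Tree (level-order array): [43, 29, None, 17, 37, None, 24]
Rule: An internal node has at least one child.
Per-node child counts:
  node 43: 1 child(ren)
  node 29: 2 child(ren)
  node 17: 1 child(ren)
  node 24: 0 child(ren)
  node 37: 0 child(ren)
Matching nodes: [43, 29, 17]
Count of internal (non-leaf) nodes: 3


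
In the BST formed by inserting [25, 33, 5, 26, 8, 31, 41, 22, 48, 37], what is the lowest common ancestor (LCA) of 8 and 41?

Tree insertion order: [25, 33, 5, 26, 8, 31, 41, 22, 48, 37]
Tree (level-order array): [25, 5, 33, None, 8, 26, 41, None, 22, None, 31, 37, 48]
In a BST, the LCA of p=8, q=41 is the first node v on the
root-to-leaf path with p <= v <= q (go left if both < v, right if both > v).
Walk from root:
  at 25: 8 <= 25 <= 41, this is the LCA
LCA = 25


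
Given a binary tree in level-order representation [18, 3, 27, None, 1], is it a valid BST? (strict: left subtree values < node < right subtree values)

Level-order array: [18, 3, 27, None, 1]
Validate using subtree bounds (lo, hi): at each node, require lo < value < hi,
then recurse left with hi=value and right with lo=value.
Preorder trace (stopping at first violation):
  at node 18 with bounds (-inf, +inf): OK
  at node 3 with bounds (-inf, 18): OK
  at node 1 with bounds (3, 18): VIOLATION
Node 1 violates its bound: not (3 < 1 < 18).
Result: Not a valid BST


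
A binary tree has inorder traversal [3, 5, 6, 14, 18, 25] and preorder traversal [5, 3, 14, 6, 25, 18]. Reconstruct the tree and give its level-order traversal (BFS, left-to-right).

Inorder:  [3, 5, 6, 14, 18, 25]
Preorder: [5, 3, 14, 6, 25, 18]
Algorithm: preorder visits root first, so consume preorder in order;
for each root, split the current inorder slice at that value into
left-subtree inorder and right-subtree inorder, then recurse.
Recursive splits:
  root=5; inorder splits into left=[3], right=[6, 14, 18, 25]
  root=3; inorder splits into left=[], right=[]
  root=14; inorder splits into left=[6], right=[18, 25]
  root=6; inorder splits into left=[], right=[]
  root=25; inorder splits into left=[18], right=[]
  root=18; inorder splits into left=[], right=[]
Reconstructed level-order: [5, 3, 14, 6, 25, 18]


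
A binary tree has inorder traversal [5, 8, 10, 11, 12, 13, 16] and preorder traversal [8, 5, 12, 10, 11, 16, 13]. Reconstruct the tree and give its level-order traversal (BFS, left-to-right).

Inorder:  [5, 8, 10, 11, 12, 13, 16]
Preorder: [8, 5, 12, 10, 11, 16, 13]
Algorithm: preorder visits root first, so consume preorder in order;
for each root, split the current inorder slice at that value into
left-subtree inorder and right-subtree inorder, then recurse.
Recursive splits:
  root=8; inorder splits into left=[5], right=[10, 11, 12, 13, 16]
  root=5; inorder splits into left=[], right=[]
  root=12; inorder splits into left=[10, 11], right=[13, 16]
  root=10; inorder splits into left=[], right=[11]
  root=11; inorder splits into left=[], right=[]
  root=16; inorder splits into left=[13], right=[]
  root=13; inorder splits into left=[], right=[]
Reconstructed level-order: [8, 5, 12, 10, 16, 11, 13]


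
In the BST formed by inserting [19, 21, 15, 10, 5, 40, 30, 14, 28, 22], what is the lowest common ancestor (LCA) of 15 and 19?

Tree insertion order: [19, 21, 15, 10, 5, 40, 30, 14, 28, 22]
Tree (level-order array): [19, 15, 21, 10, None, None, 40, 5, 14, 30, None, None, None, None, None, 28, None, 22]
In a BST, the LCA of p=15, q=19 is the first node v on the
root-to-leaf path with p <= v <= q (go left if both < v, right if both > v).
Walk from root:
  at 19: 15 <= 19 <= 19, this is the LCA
LCA = 19


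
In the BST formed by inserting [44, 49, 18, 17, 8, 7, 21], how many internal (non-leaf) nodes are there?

Tree built from: [44, 49, 18, 17, 8, 7, 21]
Tree (level-order array): [44, 18, 49, 17, 21, None, None, 8, None, None, None, 7]
Rule: An internal node has at least one child.
Per-node child counts:
  node 44: 2 child(ren)
  node 18: 2 child(ren)
  node 17: 1 child(ren)
  node 8: 1 child(ren)
  node 7: 0 child(ren)
  node 21: 0 child(ren)
  node 49: 0 child(ren)
Matching nodes: [44, 18, 17, 8]
Count of internal (non-leaf) nodes: 4


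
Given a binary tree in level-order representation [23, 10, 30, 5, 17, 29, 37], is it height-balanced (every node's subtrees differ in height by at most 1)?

Tree (level-order array): [23, 10, 30, 5, 17, 29, 37]
Definition: a tree is height-balanced if, at every node, |h(left) - h(right)| <= 1 (empty subtree has height -1).
Bottom-up per-node check:
  node 5: h_left=-1, h_right=-1, diff=0 [OK], height=0
  node 17: h_left=-1, h_right=-1, diff=0 [OK], height=0
  node 10: h_left=0, h_right=0, diff=0 [OK], height=1
  node 29: h_left=-1, h_right=-1, diff=0 [OK], height=0
  node 37: h_left=-1, h_right=-1, diff=0 [OK], height=0
  node 30: h_left=0, h_right=0, diff=0 [OK], height=1
  node 23: h_left=1, h_right=1, diff=0 [OK], height=2
All nodes satisfy the balance condition.
Result: Balanced


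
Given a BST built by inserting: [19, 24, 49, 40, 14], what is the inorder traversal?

Tree insertion order: [19, 24, 49, 40, 14]
Tree (level-order array): [19, 14, 24, None, None, None, 49, 40]
Inorder traversal: [14, 19, 24, 40, 49]


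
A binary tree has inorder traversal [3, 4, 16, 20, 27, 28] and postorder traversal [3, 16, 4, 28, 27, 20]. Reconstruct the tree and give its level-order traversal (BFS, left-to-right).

Inorder:   [3, 4, 16, 20, 27, 28]
Postorder: [3, 16, 4, 28, 27, 20]
Algorithm: postorder visits root last, so walk postorder right-to-left;
each value is the root of the current inorder slice — split it at that
value, recurse on the right subtree first, then the left.
Recursive splits:
  root=20; inorder splits into left=[3, 4, 16], right=[27, 28]
  root=27; inorder splits into left=[], right=[28]
  root=28; inorder splits into left=[], right=[]
  root=4; inorder splits into left=[3], right=[16]
  root=16; inorder splits into left=[], right=[]
  root=3; inorder splits into left=[], right=[]
Reconstructed level-order: [20, 4, 27, 3, 16, 28]


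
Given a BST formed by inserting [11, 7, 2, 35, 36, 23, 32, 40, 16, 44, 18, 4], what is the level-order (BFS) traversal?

Tree insertion order: [11, 7, 2, 35, 36, 23, 32, 40, 16, 44, 18, 4]
Tree (level-order array): [11, 7, 35, 2, None, 23, 36, None, 4, 16, 32, None, 40, None, None, None, 18, None, None, None, 44]
BFS from the root, enqueuing left then right child of each popped node:
  queue [11] -> pop 11, enqueue [7, 35], visited so far: [11]
  queue [7, 35] -> pop 7, enqueue [2], visited so far: [11, 7]
  queue [35, 2] -> pop 35, enqueue [23, 36], visited so far: [11, 7, 35]
  queue [2, 23, 36] -> pop 2, enqueue [4], visited so far: [11, 7, 35, 2]
  queue [23, 36, 4] -> pop 23, enqueue [16, 32], visited so far: [11, 7, 35, 2, 23]
  queue [36, 4, 16, 32] -> pop 36, enqueue [40], visited so far: [11, 7, 35, 2, 23, 36]
  queue [4, 16, 32, 40] -> pop 4, enqueue [none], visited so far: [11, 7, 35, 2, 23, 36, 4]
  queue [16, 32, 40] -> pop 16, enqueue [18], visited so far: [11, 7, 35, 2, 23, 36, 4, 16]
  queue [32, 40, 18] -> pop 32, enqueue [none], visited so far: [11, 7, 35, 2, 23, 36, 4, 16, 32]
  queue [40, 18] -> pop 40, enqueue [44], visited so far: [11, 7, 35, 2, 23, 36, 4, 16, 32, 40]
  queue [18, 44] -> pop 18, enqueue [none], visited so far: [11, 7, 35, 2, 23, 36, 4, 16, 32, 40, 18]
  queue [44] -> pop 44, enqueue [none], visited so far: [11, 7, 35, 2, 23, 36, 4, 16, 32, 40, 18, 44]
Result: [11, 7, 35, 2, 23, 36, 4, 16, 32, 40, 18, 44]


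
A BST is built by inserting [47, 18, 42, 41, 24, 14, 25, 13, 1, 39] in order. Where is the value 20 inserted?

Starting tree (level order): [47, 18, None, 14, 42, 13, None, 41, None, 1, None, 24, None, None, None, None, 25, None, 39]
Insertion path: 47 -> 18 -> 42 -> 41 -> 24
Result: insert 20 as left child of 24
Final tree (level order): [47, 18, None, 14, 42, 13, None, 41, None, 1, None, 24, None, None, None, 20, 25, None, None, None, 39]


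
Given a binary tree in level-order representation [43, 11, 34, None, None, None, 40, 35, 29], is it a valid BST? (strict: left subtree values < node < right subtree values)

Level-order array: [43, 11, 34, None, None, None, 40, 35, 29]
Validate using subtree bounds (lo, hi): at each node, require lo < value < hi,
then recurse left with hi=value and right with lo=value.
Preorder trace (stopping at first violation):
  at node 43 with bounds (-inf, +inf): OK
  at node 11 with bounds (-inf, 43): OK
  at node 34 with bounds (43, +inf): VIOLATION
Node 34 violates its bound: not (43 < 34 < +inf).
Result: Not a valid BST


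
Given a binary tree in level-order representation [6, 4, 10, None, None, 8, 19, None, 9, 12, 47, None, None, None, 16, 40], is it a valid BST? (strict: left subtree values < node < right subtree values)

Level-order array: [6, 4, 10, None, None, 8, 19, None, 9, 12, 47, None, None, None, 16, 40]
Validate using subtree bounds (lo, hi): at each node, require lo < value < hi,
then recurse left with hi=value and right with lo=value.
Preorder trace (stopping at first violation):
  at node 6 with bounds (-inf, +inf): OK
  at node 4 with bounds (-inf, 6): OK
  at node 10 with bounds (6, +inf): OK
  at node 8 with bounds (6, 10): OK
  at node 9 with bounds (8, 10): OK
  at node 19 with bounds (10, +inf): OK
  at node 12 with bounds (10, 19): OK
  at node 16 with bounds (12, 19): OK
  at node 47 with bounds (19, +inf): OK
  at node 40 with bounds (19, 47): OK
No violation found at any node.
Result: Valid BST


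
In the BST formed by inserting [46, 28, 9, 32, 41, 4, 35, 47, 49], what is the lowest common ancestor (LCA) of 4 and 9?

Tree insertion order: [46, 28, 9, 32, 41, 4, 35, 47, 49]
Tree (level-order array): [46, 28, 47, 9, 32, None, 49, 4, None, None, 41, None, None, None, None, 35]
In a BST, the LCA of p=4, q=9 is the first node v on the
root-to-leaf path with p <= v <= q (go left if both < v, right if both > v).
Walk from root:
  at 46: both 4 and 9 < 46, go left
  at 28: both 4 and 9 < 28, go left
  at 9: 4 <= 9 <= 9, this is the LCA
LCA = 9


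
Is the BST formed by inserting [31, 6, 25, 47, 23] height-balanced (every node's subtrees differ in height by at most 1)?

Tree (level-order array): [31, 6, 47, None, 25, None, None, 23]
Definition: a tree is height-balanced if, at every node, |h(left) - h(right)| <= 1 (empty subtree has height -1).
Bottom-up per-node check:
  node 23: h_left=-1, h_right=-1, diff=0 [OK], height=0
  node 25: h_left=0, h_right=-1, diff=1 [OK], height=1
  node 6: h_left=-1, h_right=1, diff=2 [FAIL (|-1-1|=2 > 1)], height=2
  node 47: h_left=-1, h_right=-1, diff=0 [OK], height=0
  node 31: h_left=2, h_right=0, diff=2 [FAIL (|2-0|=2 > 1)], height=3
Node 6 violates the condition: |-1 - 1| = 2 > 1.
Result: Not balanced


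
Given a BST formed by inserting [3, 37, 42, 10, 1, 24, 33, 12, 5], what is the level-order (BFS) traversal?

Tree insertion order: [3, 37, 42, 10, 1, 24, 33, 12, 5]
Tree (level-order array): [3, 1, 37, None, None, 10, 42, 5, 24, None, None, None, None, 12, 33]
BFS from the root, enqueuing left then right child of each popped node:
  queue [3] -> pop 3, enqueue [1, 37], visited so far: [3]
  queue [1, 37] -> pop 1, enqueue [none], visited so far: [3, 1]
  queue [37] -> pop 37, enqueue [10, 42], visited so far: [3, 1, 37]
  queue [10, 42] -> pop 10, enqueue [5, 24], visited so far: [3, 1, 37, 10]
  queue [42, 5, 24] -> pop 42, enqueue [none], visited so far: [3, 1, 37, 10, 42]
  queue [5, 24] -> pop 5, enqueue [none], visited so far: [3, 1, 37, 10, 42, 5]
  queue [24] -> pop 24, enqueue [12, 33], visited so far: [3, 1, 37, 10, 42, 5, 24]
  queue [12, 33] -> pop 12, enqueue [none], visited so far: [3, 1, 37, 10, 42, 5, 24, 12]
  queue [33] -> pop 33, enqueue [none], visited so far: [3, 1, 37, 10, 42, 5, 24, 12, 33]
Result: [3, 1, 37, 10, 42, 5, 24, 12, 33]


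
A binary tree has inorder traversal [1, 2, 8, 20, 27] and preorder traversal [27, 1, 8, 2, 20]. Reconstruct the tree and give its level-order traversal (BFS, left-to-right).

Inorder:  [1, 2, 8, 20, 27]
Preorder: [27, 1, 8, 2, 20]
Algorithm: preorder visits root first, so consume preorder in order;
for each root, split the current inorder slice at that value into
left-subtree inorder and right-subtree inorder, then recurse.
Recursive splits:
  root=27; inorder splits into left=[1, 2, 8, 20], right=[]
  root=1; inorder splits into left=[], right=[2, 8, 20]
  root=8; inorder splits into left=[2], right=[20]
  root=2; inorder splits into left=[], right=[]
  root=20; inorder splits into left=[], right=[]
Reconstructed level-order: [27, 1, 8, 2, 20]


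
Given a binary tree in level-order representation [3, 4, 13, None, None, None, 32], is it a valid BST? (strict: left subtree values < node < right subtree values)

Level-order array: [3, 4, 13, None, None, None, 32]
Validate using subtree bounds (lo, hi): at each node, require lo < value < hi,
then recurse left with hi=value and right with lo=value.
Preorder trace (stopping at first violation):
  at node 3 with bounds (-inf, +inf): OK
  at node 4 with bounds (-inf, 3): VIOLATION
Node 4 violates its bound: not (-inf < 4 < 3).
Result: Not a valid BST


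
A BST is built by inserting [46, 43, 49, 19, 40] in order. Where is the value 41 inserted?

Starting tree (level order): [46, 43, 49, 19, None, None, None, None, 40]
Insertion path: 46 -> 43 -> 19 -> 40
Result: insert 41 as right child of 40
Final tree (level order): [46, 43, 49, 19, None, None, None, None, 40, None, 41]


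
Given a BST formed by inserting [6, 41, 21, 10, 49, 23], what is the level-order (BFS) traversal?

Tree insertion order: [6, 41, 21, 10, 49, 23]
Tree (level-order array): [6, None, 41, 21, 49, 10, 23]
BFS from the root, enqueuing left then right child of each popped node:
  queue [6] -> pop 6, enqueue [41], visited so far: [6]
  queue [41] -> pop 41, enqueue [21, 49], visited so far: [6, 41]
  queue [21, 49] -> pop 21, enqueue [10, 23], visited so far: [6, 41, 21]
  queue [49, 10, 23] -> pop 49, enqueue [none], visited so far: [6, 41, 21, 49]
  queue [10, 23] -> pop 10, enqueue [none], visited so far: [6, 41, 21, 49, 10]
  queue [23] -> pop 23, enqueue [none], visited so far: [6, 41, 21, 49, 10, 23]
Result: [6, 41, 21, 49, 10, 23]


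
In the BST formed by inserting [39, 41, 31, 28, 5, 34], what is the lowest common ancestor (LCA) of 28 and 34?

Tree insertion order: [39, 41, 31, 28, 5, 34]
Tree (level-order array): [39, 31, 41, 28, 34, None, None, 5]
In a BST, the LCA of p=28, q=34 is the first node v on the
root-to-leaf path with p <= v <= q (go left if both < v, right if both > v).
Walk from root:
  at 39: both 28 and 34 < 39, go left
  at 31: 28 <= 31 <= 34, this is the LCA
LCA = 31


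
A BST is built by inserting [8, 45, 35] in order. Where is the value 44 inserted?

Starting tree (level order): [8, None, 45, 35]
Insertion path: 8 -> 45 -> 35
Result: insert 44 as right child of 35
Final tree (level order): [8, None, 45, 35, None, None, 44]


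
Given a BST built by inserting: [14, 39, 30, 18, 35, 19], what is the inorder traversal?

Tree insertion order: [14, 39, 30, 18, 35, 19]
Tree (level-order array): [14, None, 39, 30, None, 18, 35, None, 19]
Inorder traversal: [14, 18, 19, 30, 35, 39]


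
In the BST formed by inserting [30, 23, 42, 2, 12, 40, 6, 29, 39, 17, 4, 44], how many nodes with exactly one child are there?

Tree built from: [30, 23, 42, 2, 12, 40, 6, 29, 39, 17, 4, 44]
Tree (level-order array): [30, 23, 42, 2, 29, 40, 44, None, 12, None, None, 39, None, None, None, 6, 17, None, None, 4]
Rule: These are nodes with exactly 1 non-null child.
Per-node child counts:
  node 30: 2 child(ren)
  node 23: 2 child(ren)
  node 2: 1 child(ren)
  node 12: 2 child(ren)
  node 6: 1 child(ren)
  node 4: 0 child(ren)
  node 17: 0 child(ren)
  node 29: 0 child(ren)
  node 42: 2 child(ren)
  node 40: 1 child(ren)
  node 39: 0 child(ren)
  node 44: 0 child(ren)
Matching nodes: [2, 6, 40]
Count of nodes with exactly one child: 3
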